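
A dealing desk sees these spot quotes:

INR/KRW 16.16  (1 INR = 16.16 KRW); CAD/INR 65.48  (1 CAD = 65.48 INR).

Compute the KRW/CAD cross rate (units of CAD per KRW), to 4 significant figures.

KRW/CAD = 0.0009450

1 KRW ÷ 16.16 = 0.0618812 INR
0.0618812 INR ÷ 65.48 = 0.00094504 CAD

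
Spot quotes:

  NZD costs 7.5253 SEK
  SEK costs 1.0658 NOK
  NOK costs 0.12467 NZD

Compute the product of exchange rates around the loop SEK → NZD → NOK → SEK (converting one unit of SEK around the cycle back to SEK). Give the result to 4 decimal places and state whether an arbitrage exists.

1.0001 (no arbitrage)

Around SEK → NZD → NOK → SEK: 1 ÷ 7.5253 ÷ 0.12467 ÷ 1.0658 = 1.000089
Product ≈ 1 (deviation 0.009%, within rounding noise).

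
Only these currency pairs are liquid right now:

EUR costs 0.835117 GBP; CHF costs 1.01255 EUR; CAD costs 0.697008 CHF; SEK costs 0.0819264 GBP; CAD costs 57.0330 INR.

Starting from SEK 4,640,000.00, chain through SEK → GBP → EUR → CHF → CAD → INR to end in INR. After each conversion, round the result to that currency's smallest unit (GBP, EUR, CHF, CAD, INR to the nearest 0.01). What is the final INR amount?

SEK 4,640,000.00 × 0.0819264 = GBP 380,138.50
GBP 380,138.50 ÷ 0.835117 = EUR 455,191.91
EUR 455,191.91 ÷ 1.01255 = CHF 449,550.06
CHF 449,550.06 ÷ 0.697008 = CAD 644,971.16
CAD 644,971.16 × 57.0330 = INR 36,784,640.17

INR 36,784,640.17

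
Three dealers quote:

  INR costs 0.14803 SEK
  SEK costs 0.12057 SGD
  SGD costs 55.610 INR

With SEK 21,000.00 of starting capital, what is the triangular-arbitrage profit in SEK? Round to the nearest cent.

Profit: SEK 158.14

Profitable loop is SEK → INR → SGD → SEK:
SEK 21,000.00 ÷ 0.14803 = INR 141,863.14
INR 141,863.14 ÷ 55.610 = SGD 2,551.04
SGD 2,551.04 ÷ 0.12057 = SEK 21,158.14
Profit = SEK 21,158.14 − SEK 21,000.00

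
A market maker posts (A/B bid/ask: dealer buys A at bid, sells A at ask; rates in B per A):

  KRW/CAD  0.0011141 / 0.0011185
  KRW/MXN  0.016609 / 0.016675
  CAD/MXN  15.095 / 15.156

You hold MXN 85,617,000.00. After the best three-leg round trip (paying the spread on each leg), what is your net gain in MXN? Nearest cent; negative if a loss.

Net profit: MXN 730,835.44

Best loop MXN → KRW → CAD → MXN:
MXN 85,617,000.00 ÷ 0.016675 (buy KRW at ask) = KRW 5,134,452,774
KRW 5,134,452,774 × 0.0011141 (sell KRW at bid) = CAD 5,720,293.84
CAD 5,720,293.84 × 15.095 (sell CAD at bid) = MXN 86,347,835.44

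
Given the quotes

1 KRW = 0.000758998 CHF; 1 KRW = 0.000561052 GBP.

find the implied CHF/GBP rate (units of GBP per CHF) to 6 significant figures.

CHF/GBP = 0.739201

1 CHF ÷ 0.000758998 = 1317.53 KRW
1317.53 KRW × 0.000561052 = 0.739201 GBP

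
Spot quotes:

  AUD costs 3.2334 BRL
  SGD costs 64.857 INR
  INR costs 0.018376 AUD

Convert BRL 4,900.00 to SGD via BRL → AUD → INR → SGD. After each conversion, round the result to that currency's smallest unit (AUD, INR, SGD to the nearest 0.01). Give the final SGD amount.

SGD 1,271.53

BRL 4,900.00 ÷ 3.2334 = AUD 1,515.43
AUD 1,515.43 ÷ 0.018376 = INR 82,467.89
INR 82,467.89 ÷ 64.857 = SGD 1,271.53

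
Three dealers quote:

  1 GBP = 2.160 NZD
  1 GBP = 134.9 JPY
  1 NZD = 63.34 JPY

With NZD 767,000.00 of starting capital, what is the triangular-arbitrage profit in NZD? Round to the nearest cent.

Profitable loop is NZD → JPY → GBP → NZD:
NZD 767,000.00 × 63.34 = JPY 48,581,780
JPY 48,581,780 ÷ 134.9 = GBP 360,131.80
GBP 360,131.80 × 2.160 = NZD 777,884.69
Profit = NZD 777,884.69 − NZD 767,000.00

Profit: NZD 10,884.69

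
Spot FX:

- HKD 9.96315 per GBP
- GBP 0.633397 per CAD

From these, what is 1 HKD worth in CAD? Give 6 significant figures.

1 HKD ÷ 9.96315 = 0.10037 GBP
0.10037 GBP ÷ 0.633397 = 0.158463 CAD

HKD/CAD = 0.158463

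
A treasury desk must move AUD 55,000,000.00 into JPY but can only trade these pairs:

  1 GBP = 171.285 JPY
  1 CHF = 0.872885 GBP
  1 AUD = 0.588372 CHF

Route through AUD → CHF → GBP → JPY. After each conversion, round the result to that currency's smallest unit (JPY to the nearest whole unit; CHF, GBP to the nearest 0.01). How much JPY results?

JPY 4,838,280,566

AUD 55,000,000.00 × 0.588372 = CHF 32,360,460.00
CHF 32,360,460.00 × 0.872885 = GBP 28,246,960.13
GBP 28,246,960.13 × 171.285 = JPY 4,838,280,566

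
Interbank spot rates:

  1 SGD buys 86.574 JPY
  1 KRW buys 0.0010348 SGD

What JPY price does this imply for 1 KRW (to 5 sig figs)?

KRW/JPY = 0.089587

1 KRW × 0.0010348 = 0.0010348 SGD
0.0010348 SGD × 86.574 = 0.0895868 JPY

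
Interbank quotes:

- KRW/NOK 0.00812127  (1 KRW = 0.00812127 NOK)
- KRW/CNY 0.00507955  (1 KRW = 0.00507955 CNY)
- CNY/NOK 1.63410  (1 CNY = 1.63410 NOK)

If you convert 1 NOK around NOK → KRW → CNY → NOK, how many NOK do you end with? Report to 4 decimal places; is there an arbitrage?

1.0221 (arbitrage exists)

Around NOK → KRW → CNY → NOK: 1 ÷ 0.00812127 × 0.00507955 × 1.63410 = 1.022068
Product > 1; profitable direction is NOK → KRW → CNY → NOK.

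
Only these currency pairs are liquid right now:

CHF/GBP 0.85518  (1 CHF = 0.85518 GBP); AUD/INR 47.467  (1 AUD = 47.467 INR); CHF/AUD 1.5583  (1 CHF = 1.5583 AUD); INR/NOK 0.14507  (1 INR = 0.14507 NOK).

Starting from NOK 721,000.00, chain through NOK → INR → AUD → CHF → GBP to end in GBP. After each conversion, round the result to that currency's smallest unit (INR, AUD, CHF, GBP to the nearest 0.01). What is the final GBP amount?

NOK 721,000.00 ÷ 0.14507 = INR 4,970,014.48
INR 4,970,014.48 ÷ 47.467 = AUD 104,704.63
AUD 104,704.63 ÷ 1.5583 = CHF 67,191.57
CHF 67,191.57 × 0.85518 = GBP 57,460.89

GBP 57,460.89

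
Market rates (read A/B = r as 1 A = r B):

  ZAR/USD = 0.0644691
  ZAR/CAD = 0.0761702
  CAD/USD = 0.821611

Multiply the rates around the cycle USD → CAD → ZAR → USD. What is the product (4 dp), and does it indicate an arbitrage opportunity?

Around USD → CAD → ZAR → USD: 1 ÷ 0.821611 ÷ 0.0761702 × 0.0644691 = 1.030150
Product > 1; profitable direction is USD → CAD → ZAR → USD.

1.0301 (arbitrage exists)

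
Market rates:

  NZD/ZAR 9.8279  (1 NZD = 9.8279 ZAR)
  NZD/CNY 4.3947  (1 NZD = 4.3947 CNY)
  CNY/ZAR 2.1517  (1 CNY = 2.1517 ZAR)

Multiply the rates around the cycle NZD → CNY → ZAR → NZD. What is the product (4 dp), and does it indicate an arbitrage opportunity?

Around NZD → CNY → ZAR → NZD: 1 × 4.3947 × 2.1517 ÷ 9.8279 = 0.962166
Product < 1; profitable direction is NZD → ZAR → CNY → NZD.

0.9622 (arbitrage exists)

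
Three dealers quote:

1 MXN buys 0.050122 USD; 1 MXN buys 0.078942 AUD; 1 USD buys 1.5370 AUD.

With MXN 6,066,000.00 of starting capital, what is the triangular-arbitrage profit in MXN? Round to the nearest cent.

Profitable loop is MXN → AUD → USD → MXN:
MXN 6,066,000.00 × 0.078942 = AUD 478,862.17
AUD 478,862.17 ÷ 1.5370 = USD 311,556.39
USD 311,556.39 ÷ 0.050122 = MXN 6,215,960.86
Profit = MXN 6,215,960.86 − MXN 6,066,000.00

Profit: MXN 149,960.86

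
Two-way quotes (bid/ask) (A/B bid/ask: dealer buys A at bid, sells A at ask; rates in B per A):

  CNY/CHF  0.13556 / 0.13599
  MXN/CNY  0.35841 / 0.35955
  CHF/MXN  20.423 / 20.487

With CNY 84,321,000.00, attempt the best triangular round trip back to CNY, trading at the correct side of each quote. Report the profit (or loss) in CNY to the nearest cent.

Best loop CNY → MXN → CHF → CNY:
CNY 84,321,000.00 ÷ 0.35955 (buy MXN at ask) = MXN 234,518,147.68
MXN 234,518,147.68 ÷ 20.487 (buy CHF at ask) = CHF 11,447,168.82
CHF 11,447,168.82 ÷ 0.13599 (buy CNY at ask) = CNY 84,176,548.45

Net result: CNY -144,451.55 (no profitable arbitrage after spreads)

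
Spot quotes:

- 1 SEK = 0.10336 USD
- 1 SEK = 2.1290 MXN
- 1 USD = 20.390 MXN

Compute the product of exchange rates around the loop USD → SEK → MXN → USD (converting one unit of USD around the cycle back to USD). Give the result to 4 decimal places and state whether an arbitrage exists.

1.0102 (arbitrage exists)

Around USD → SEK → MXN → USD: 1 ÷ 0.10336 × 2.1290 ÷ 20.390 = 1.010197
Product > 1; profitable direction is USD → SEK → MXN → USD.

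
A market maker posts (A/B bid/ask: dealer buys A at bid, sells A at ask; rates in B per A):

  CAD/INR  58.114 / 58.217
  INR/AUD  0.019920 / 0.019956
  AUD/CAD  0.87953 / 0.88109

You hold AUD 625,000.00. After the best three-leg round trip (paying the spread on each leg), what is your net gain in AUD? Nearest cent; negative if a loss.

Best loop AUD → CAD → INR → AUD:
AUD 625,000.00 × 0.87953 (sell AUD at bid) = CAD 549,706.25
CAD 549,706.25 × 58.114 (sell CAD at bid) = INR 31,945,629.01
INR 31,945,629.01 × 0.019920 (sell INR at bid) = AUD 636,356.93

Net profit: AUD 11,356.93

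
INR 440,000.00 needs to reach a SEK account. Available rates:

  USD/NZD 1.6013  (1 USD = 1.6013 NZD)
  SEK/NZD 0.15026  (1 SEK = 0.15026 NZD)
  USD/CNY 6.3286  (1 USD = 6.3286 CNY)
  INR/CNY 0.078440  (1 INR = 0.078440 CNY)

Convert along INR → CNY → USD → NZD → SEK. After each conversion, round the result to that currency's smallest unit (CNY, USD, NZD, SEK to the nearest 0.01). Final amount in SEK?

INR 440,000.00 × 0.078440 = CNY 34,513.60
CNY 34,513.60 ÷ 6.3286 = USD 5,453.59
USD 5,453.59 × 1.6013 = NZD 8,732.83
NZD 8,732.83 ÷ 0.15026 = SEK 58,118.13

SEK 58,118.13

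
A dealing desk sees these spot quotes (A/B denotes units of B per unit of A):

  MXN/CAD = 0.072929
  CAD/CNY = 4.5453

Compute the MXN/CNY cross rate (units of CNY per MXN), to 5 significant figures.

1 MXN × 0.072929 = 0.072929 CAD
0.072929 CAD × 4.5453 = 0.331484 CNY

MXN/CNY = 0.33148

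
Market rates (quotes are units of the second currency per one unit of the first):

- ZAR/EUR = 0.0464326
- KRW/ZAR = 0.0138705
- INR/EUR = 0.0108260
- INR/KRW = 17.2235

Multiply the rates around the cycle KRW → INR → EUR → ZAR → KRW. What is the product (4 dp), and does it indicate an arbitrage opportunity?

Around KRW → INR → EUR → ZAR → KRW: 1 ÷ 17.2235 × 0.0108260 ÷ 0.0464326 ÷ 0.0138705 = 0.975959
Product < 1; profitable direction is KRW → ZAR → EUR → INR → KRW.

0.9760 (arbitrage exists)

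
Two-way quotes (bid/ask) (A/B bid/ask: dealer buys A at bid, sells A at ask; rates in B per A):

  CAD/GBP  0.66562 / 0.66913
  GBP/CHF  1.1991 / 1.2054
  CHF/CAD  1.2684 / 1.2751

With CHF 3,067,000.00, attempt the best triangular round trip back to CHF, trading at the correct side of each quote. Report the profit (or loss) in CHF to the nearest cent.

Best loop CHF → CAD → GBP → CHF:
CHF 3,067,000.00 × 1.2684 (sell CHF at bid) = CAD 3,890,182.80
CAD 3,890,182.80 × 0.66562 (sell CAD at bid) = GBP 2,589,383.48
GBP 2,589,383.48 × 1.1991 (sell GBP at bid) = CHF 3,104,929.73

Net profit: CHF 37,929.73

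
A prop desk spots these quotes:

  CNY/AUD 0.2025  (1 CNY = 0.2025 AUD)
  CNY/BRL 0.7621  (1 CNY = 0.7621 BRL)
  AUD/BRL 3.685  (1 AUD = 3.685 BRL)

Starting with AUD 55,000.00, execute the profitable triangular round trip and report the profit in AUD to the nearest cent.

Profit: AUD 1,171.00

Profitable loop is AUD → CNY → BRL → AUD:
AUD 55,000.00 ÷ 0.2025 = CNY 271,604.94
CNY 271,604.94 × 0.7621 = BRL 206,990.12
BRL 206,990.12 ÷ 3.685 = AUD 56,171.00
Profit = AUD 56,171.00 − AUD 55,000.00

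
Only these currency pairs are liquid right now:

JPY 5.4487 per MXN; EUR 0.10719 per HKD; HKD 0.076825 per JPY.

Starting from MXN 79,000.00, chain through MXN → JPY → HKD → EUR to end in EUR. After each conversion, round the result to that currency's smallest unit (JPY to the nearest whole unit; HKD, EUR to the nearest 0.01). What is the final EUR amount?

EUR 3,544.68

MXN 79,000.00 × 5.4487 = JPY 430,447
JPY 430,447 × 0.076825 = HKD 33,069.09
HKD 33,069.09 × 0.10719 = EUR 3,544.68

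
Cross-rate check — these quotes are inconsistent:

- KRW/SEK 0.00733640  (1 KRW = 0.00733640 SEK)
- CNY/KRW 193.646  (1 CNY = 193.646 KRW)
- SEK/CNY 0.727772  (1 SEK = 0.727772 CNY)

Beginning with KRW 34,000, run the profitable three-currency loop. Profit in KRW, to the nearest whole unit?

Profitable loop is KRW → SEK → CNY → KRW:
KRW 34,000 × 0.00733640 = SEK 249.44
SEK 249.44 × 0.727772 = CNY 181.53
CNY 181.53 × 193.646 = KRW 35,153
Profit = KRW 35,153 − KRW 34,000

Profit: KRW 1,153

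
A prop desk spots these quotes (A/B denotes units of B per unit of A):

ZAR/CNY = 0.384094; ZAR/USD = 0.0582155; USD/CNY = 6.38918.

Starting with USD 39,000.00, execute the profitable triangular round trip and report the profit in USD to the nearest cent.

Profit: USD 1,273.41

Profitable loop is USD → ZAR → CNY → USD:
USD 39,000.00 ÷ 0.0582155 = ZAR 669,924.68
ZAR 669,924.68 × 0.384094 = CNY 257,314.05
CNY 257,314.05 ÷ 6.38918 = USD 40,273.41
Profit = USD 40,273.41 − USD 39,000.00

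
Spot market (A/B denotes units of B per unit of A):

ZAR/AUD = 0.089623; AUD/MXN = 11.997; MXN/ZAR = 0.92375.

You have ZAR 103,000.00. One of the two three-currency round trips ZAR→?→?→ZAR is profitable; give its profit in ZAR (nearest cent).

Profit: ZAR 702.84

Profitable loop is ZAR → MXN → AUD → ZAR:
ZAR 103,000.00 ÷ 0.92375 = MXN 111,502.03
MXN 111,502.03 ÷ 11.997 = AUD 9,294.16
AUD 9,294.16 ÷ 0.089623 = ZAR 103,702.84
Profit = ZAR 103,702.84 − ZAR 103,000.00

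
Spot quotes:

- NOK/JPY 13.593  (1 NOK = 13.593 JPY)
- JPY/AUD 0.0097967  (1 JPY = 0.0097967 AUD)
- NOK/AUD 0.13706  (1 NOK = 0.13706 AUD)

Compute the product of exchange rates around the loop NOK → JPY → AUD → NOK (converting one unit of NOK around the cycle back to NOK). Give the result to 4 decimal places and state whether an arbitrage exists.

Around NOK → JPY → AUD → NOK: 1 × 13.593 × 0.0097967 ÷ 0.13706 = 0.971593
Product < 1; profitable direction is NOK → AUD → JPY → NOK.

0.9716 (arbitrage exists)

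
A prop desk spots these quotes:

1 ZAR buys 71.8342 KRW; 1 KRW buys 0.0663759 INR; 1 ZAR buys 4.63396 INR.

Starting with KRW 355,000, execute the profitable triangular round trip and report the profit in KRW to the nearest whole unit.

Profitable loop is KRW → INR → ZAR → KRW:
KRW 355,000 × 0.0663759 = INR 23,563.44
INR 23,563.44 ÷ 4.63396 = ZAR 5,084.95
ZAR 5,084.95 × 71.8342 = KRW 365,273
Profit = KRW 365,273 − KRW 355,000

Profit: KRW 10,273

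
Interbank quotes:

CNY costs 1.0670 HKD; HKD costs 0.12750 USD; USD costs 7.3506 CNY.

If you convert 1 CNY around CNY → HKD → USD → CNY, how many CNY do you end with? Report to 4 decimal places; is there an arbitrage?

1.0000 (no arbitrage)

Around CNY → HKD → USD → CNY: 1 × 1.0670 × 0.12750 × 7.3506 = 0.999994
Product ≈ 1 (deviation 0.001%, within rounding noise).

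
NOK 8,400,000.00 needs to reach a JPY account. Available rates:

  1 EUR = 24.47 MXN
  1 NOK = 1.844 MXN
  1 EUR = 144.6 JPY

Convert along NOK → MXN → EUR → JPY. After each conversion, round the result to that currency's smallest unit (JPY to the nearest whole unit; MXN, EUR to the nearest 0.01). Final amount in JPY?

NOK 8,400,000.00 × 1.844 = MXN 15,489,600.00
MXN 15,489,600.00 ÷ 24.47 = EUR 633,003.68
EUR 633,003.68 × 144.6 = JPY 91,532,332

JPY 91,532,332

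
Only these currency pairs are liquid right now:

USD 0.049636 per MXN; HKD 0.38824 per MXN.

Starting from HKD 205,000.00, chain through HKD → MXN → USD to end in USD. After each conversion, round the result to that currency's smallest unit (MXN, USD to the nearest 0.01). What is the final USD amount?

USD 26,208.99

HKD 205,000.00 ÷ 0.38824 = MXN 528,023.90
MXN 528,023.90 × 0.049636 = USD 26,208.99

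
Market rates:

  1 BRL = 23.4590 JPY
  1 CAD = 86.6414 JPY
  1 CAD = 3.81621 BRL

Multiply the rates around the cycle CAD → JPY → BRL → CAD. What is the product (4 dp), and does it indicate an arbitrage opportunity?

0.9678 (arbitrage exists)

Around CAD → JPY → BRL → CAD: 1 × 86.6414 ÷ 23.4590 ÷ 3.81621 = 0.967796
Product < 1; profitable direction is CAD → BRL → JPY → CAD.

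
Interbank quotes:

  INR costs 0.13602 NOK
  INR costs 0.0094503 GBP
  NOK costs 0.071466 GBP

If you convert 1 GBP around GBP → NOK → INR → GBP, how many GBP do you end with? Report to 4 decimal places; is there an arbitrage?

Around GBP → NOK → INR → GBP: 1 ÷ 0.071466 ÷ 0.13602 × 0.0094503 = 0.972173
Product < 1; profitable direction is GBP → INR → NOK → GBP.

0.9722 (arbitrage exists)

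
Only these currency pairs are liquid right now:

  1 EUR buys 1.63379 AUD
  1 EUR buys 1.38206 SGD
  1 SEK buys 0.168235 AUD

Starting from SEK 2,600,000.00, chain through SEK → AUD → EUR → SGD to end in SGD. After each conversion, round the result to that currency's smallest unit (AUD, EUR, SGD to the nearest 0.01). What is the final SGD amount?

SEK 2,600,000.00 × 0.168235 = AUD 437,411.00
AUD 437,411.00 ÷ 1.63379 = EUR 267,727.80
EUR 267,727.80 × 1.38206 = SGD 370,015.88

SGD 370,015.88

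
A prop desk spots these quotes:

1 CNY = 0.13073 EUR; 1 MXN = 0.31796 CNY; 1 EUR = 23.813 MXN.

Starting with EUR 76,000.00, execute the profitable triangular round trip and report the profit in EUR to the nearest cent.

Profit: EUR 780.64

Profitable loop is EUR → CNY → MXN → EUR:
EUR 76,000.00 ÷ 0.13073 = CNY 581,350.88
CNY 581,350.88 ÷ 0.31796 = MXN 1,828,377.39
MXN 1,828,377.39 ÷ 23.813 = EUR 76,780.64
Profit = EUR 76,780.64 − EUR 76,000.00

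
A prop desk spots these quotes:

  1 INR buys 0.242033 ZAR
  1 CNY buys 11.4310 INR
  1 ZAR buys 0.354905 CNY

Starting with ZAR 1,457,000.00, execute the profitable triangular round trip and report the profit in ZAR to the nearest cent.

Profitable loop is ZAR → INR → CNY → ZAR:
ZAR 1,457,000.00 ÷ 0.242033 = INR 6,019,840.27
INR 6,019,840.27 ÷ 11.4310 = CNY 526,624.12
CNY 526,624.12 ÷ 0.354905 = ZAR 1,483,845.30
Profit = ZAR 1,483,845.30 − ZAR 1,457,000.00

Profit: ZAR 26,845.30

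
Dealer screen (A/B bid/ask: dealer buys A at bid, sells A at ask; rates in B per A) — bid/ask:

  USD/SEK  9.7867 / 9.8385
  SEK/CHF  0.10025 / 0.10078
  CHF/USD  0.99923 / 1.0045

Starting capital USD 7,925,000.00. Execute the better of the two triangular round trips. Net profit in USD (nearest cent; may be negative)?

Best loop USD → CHF → SEK → USD:
USD 7,925,000.00 ÷ 1.0045 (buy CHF at ask) = CHF 7,889,497.26
CHF 7,889,497.26 ÷ 0.10078 (buy SEK at ask) = SEK 78,284,354.66
SEK 78,284,354.66 ÷ 9.8385 (buy USD at ask) = USD 7,956,940.05

Net profit: USD 31,940.05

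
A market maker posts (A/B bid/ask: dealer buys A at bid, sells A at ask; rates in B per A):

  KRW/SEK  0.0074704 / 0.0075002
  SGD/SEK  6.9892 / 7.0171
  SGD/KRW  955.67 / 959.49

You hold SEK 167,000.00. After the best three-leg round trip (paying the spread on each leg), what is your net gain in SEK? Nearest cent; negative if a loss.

Net profit: SEK 2,906.74

Best loop SEK → SGD → KRW → SEK:
SEK 167,000.00 ÷ 7.0171 (buy SGD at ask) = SGD 23,799.01
SGD 23,799.01 × 955.67 (sell SGD at bid) = KRW 22,743,995
KRW 22,743,995 × 0.0074704 (sell KRW at bid) = SEK 169,906.74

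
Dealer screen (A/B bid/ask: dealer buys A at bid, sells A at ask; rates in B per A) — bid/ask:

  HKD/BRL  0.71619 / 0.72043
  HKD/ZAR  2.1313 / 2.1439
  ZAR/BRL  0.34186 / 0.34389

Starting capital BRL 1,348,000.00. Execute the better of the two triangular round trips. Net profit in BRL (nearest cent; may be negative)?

Net profit: BRL 15,298.56

Best loop BRL → HKD → ZAR → BRL:
BRL 1,348,000.00 ÷ 0.72043 (buy HKD at ask) = HKD 1,871,104.76
HKD 1,871,104.76 × 2.1313 (sell HKD at bid) = ZAR 3,987,885.57
ZAR 3,987,885.57 × 0.34186 (sell ZAR at bid) = BRL 1,363,298.56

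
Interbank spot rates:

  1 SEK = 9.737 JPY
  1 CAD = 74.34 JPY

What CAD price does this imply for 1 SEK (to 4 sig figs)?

1 SEK × 9.737 = 9.737 JPY
9.737 JPY ÷ 74.34 = 0.130979 CAD

SEK/CAD = 0.1310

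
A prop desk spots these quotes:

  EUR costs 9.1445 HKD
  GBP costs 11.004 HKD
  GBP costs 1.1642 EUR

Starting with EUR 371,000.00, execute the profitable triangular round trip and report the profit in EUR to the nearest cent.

Profitable loop is EUR → GBP → HKD → EUR:
EUR 371,000.00 ÷ 1.1642 = GBP 318,673.77
GBP 318,673.77 × 11.004 = HKD 3,506,686.14
HKD 3,506,686.14 ÷ 9.1445 = EUR 383,474.89
Profit = EUR 383,474.89 − EUR 371,000.00

Profit: EUR 12,474.89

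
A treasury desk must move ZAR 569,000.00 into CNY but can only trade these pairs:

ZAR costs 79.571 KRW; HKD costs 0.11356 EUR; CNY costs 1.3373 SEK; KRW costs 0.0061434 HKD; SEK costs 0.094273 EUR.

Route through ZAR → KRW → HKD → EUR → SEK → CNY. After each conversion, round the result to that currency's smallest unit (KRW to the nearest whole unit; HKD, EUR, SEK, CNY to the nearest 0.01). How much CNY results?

ZAR 569,000.00 × 79.571 = KRW 45,275,899
KRW 45,275,899 × 0.0061434 = HKD 278,147.96
HKD 278,147.96 × 0.11356 = EUR 31,586.48
EUR 31,586.48 ÷ 0.094273 = SEK 335,053.30
SEK 335,053.30 ÷ 1.3373 = CNY 250,544.60

CNY 250,544.60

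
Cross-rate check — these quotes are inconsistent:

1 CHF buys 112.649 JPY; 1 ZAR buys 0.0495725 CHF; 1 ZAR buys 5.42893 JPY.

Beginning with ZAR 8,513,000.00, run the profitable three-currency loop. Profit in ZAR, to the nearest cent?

Profit: ZAR 243,621.01

Profitable loop is ZAR → CHF → JPY → ZAR:
ZAR 8,513,000.00 × 0.0495725 = CHF 422,010.69
CHF 422,010.69 × 112.649 = JPY 47,539,082
JPY 47,539,082 ÷ 5.42893 = ZAR 8,756,621.01
Profit = ZAR 8,756,621.01 − ZAR 8,513,000.00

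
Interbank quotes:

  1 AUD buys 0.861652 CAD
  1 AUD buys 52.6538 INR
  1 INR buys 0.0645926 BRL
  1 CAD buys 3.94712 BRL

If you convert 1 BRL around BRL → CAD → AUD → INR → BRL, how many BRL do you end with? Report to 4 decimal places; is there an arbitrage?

Around BRL → CAD → AUD → INR → BRL: 1 ÷ 3.94712 ÷ 0.861652 × 52.6538 × 0.0645926 = 1.000001
Product ≈ 1 (deviation 0.000%, within rounding noise).

1.0000 (no arbitrage)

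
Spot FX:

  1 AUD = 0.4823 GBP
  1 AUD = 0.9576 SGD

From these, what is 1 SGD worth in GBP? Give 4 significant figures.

1 SGD ÷ 0.9576 = 1.04428 AUD
1.04428 AUD × 0.4823 = 0.503655 GBP

SGD/GBP = 0.5037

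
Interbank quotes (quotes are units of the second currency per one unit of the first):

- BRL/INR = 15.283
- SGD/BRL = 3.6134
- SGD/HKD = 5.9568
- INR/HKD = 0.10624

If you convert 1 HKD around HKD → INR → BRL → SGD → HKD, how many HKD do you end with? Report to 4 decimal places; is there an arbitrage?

Around HKD → INR → BRL → SGD → HKD: 1 ÷ 0.10624 ÷ 15.283 ÷ 3.6134 × 5.9568 = 1.015314
Product > 1; profitable direction is HKD → INR → BRL → SGD → HKD.

1.0153 (arbitrage exists)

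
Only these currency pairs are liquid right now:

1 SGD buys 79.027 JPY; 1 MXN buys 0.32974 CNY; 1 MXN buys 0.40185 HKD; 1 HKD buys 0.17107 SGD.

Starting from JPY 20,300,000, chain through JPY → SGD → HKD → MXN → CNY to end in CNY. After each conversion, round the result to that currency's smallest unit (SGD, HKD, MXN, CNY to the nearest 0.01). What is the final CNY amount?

CNY 1,232,123.79

JPY 20,300,000 ÷ 79.027 = SGD 256,874.23
SGD 256,874.23 ÷ 0.17107 = HKD 1,501,573.80
HKD 1,501,573.80 ÷ 0.40185 = MXN 3,736,652.48
MXN 3,736,652.48 × 0.32974 = CNY 1,232,123.79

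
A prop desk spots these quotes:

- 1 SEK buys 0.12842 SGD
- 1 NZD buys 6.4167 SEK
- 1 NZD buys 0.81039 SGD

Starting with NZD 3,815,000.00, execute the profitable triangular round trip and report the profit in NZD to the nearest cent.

Profit: NZD 64,224.10

Profitable loop is NZD → SEK → SGD → NZD:
NZD 3,815,000.00 × 6.4167 = SEK 24,479,710.50
SEK 24,479,710.50 × 0.12842 = SGD 3,143,684.42
SGD 3,143,684.42 ÷ 0.81039 = NZD 3,879,224.10
Profit = NZD 3,879,224.10 − NZD 3,815,000.00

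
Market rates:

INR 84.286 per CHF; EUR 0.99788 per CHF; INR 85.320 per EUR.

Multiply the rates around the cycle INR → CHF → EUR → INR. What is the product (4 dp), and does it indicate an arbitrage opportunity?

Around INR → CHF → EUR → INR: 1 ÷ 84.286 × 0.99788 × 85.320 = 1.010122
Product > 1; profitable direction is INR → CHF → EUR → INR.

1.0101 (arbitrage exists)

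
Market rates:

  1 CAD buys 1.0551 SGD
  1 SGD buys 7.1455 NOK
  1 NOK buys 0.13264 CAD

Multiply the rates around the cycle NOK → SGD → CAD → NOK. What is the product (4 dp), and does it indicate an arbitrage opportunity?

1.0000 (no arbitrage)

Around NOK → SGD → CAD → NOK: 1 ÷ 7.1455 ÷ 1.0551 ÷ 0.13264 = 0.999998
Product ≈ 1 (deviation 0.000%, within rounding noise).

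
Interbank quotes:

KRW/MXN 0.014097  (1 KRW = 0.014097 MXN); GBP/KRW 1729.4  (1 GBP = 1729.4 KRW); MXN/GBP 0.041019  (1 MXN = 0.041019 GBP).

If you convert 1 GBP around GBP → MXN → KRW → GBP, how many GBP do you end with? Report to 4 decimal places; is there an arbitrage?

1.0000 (no arbitrage)

Around GBP → MXN → KRW → GBP: 1 ÷ 0.041019 ÷ 0.014097 ÷ 1729.4 = 0.999983
Product ≈ 1 (deviation 0.002%, within rounding noise).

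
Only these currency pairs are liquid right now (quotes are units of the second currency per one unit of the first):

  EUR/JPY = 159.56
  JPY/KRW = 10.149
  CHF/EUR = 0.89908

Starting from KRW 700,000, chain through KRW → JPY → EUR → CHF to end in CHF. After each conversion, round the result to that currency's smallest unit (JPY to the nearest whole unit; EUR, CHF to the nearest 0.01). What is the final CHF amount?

CHF 480.78

KRW 700,000 ÷ 10.149 = JPY 68,972
JPY 68,972 ÷ 159.56 = EUR 432.26
EUR 432.26 ÷ 0.89908 = CHF 480.78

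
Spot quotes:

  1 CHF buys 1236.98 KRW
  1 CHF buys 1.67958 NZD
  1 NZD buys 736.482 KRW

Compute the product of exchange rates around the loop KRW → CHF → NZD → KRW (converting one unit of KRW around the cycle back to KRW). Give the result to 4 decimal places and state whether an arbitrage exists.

1.0000 (no arbitrage)

Around KRW → CHF → NZD → KRW: 1 ÷ 1236.98 × 1.67958 × 736.482 = 1.000000
Product ≈ 1 (deviation 0.000%, within rounding noise).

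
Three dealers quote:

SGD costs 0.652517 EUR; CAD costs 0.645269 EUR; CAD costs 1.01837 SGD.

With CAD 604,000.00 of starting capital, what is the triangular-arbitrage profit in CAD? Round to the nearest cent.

Profitable loop is CAD → SGD → EUR → CAD:
CAD 604,000.00 × 1.01837 = SGD 615,095.48
SGD 615,095.48 × 0.652517 = EUR 401,360.26
EUR 401,360.26 ÷ 0.645269 = CAD 622,004.56
Profit = CAD 622,004.56 − CAD 604,000.00

Profit: CAD 18,004.56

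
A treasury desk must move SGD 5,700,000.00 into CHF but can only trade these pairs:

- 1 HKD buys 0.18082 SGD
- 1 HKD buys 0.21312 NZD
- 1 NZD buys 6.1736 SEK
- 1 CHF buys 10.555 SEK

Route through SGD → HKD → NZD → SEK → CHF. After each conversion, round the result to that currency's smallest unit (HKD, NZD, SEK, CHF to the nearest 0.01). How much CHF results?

SGD 5,700,000.00 ÷ 0.18082 = HKD 31,523,061.61
HKD 31,523,061.61 × 0.21312 = NZD 6,718,194.89
NZD 6,718,194.89 × 6.1736 = SEK 41,475,447.97
SEK 41,475,447.97 ÷ 10.555 = CHF 3,929,459.78

CHF 3,929,459.78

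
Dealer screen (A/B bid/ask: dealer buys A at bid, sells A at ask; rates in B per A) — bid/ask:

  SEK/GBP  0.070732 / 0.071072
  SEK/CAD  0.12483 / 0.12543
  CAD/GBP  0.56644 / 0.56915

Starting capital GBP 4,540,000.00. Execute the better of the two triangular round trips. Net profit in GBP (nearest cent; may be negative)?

Best loop GBP → SEK → CAD → GBP:
GBP 4,540,000.00 ÷ 0.071072 (buy SEK at ask) = SEK 63,878,883.39
SEK 63,878,883.39 × 0.12483 (sell SEK at bid) = CAD 7,974,001.01
CAD 7,974,001.01 × 0.56644 (sell CAD at bid) = GBP 4,516,793.13

Net result: GBP -23,206.87 (no profitable arbitrage after spreads)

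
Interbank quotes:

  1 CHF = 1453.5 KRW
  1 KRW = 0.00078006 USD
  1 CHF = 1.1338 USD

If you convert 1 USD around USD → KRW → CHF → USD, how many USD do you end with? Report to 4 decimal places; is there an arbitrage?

1.0000 (no arbitrage)

Around USD → KRW → CHF → USD: 1 ÷ 0.00078006 ÷ 1453.5 × 1.1338 = 0.999985
Product ≈ 1 (deviation 0.002%, within rounding noise).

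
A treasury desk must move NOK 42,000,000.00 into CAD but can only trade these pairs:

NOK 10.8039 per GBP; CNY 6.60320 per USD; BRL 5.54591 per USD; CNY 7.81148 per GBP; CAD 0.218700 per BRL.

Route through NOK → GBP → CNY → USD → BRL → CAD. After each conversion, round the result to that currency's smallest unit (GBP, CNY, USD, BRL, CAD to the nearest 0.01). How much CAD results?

CAD 5,577,880.53

NOK 42,000,000.00 ÷ 10.8039 = GBP 3,887,485.07
GBP 3,887,485.07 × 7.81148 = CNY 30,367,011.87
CNY 30,367,011.87 ÷ 6.60320 = USD 4,598,832.67
USD 4,598,832.67 × 5.54591 = BRL 25,504,712.09
BRL 25,504,712.09 × 0.218700 = CAD 5,577,880.53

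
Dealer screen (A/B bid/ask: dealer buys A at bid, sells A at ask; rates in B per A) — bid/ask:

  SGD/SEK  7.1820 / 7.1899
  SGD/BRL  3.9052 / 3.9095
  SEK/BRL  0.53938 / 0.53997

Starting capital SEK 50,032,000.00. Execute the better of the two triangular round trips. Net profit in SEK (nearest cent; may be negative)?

Net profit: SEK 294,724.20

Best loop SEK → SGD → BRL → SEK:
SEK 50,032,000.00 ÷ 7.1899 (buy SGD at ask) = SGD 6,958,650.33
SGD 6,958,650.33 × 3.9052 (sell SGD at bid) = BRL 27,174,921.26
BRL 27,174,921.26 ÷ 0.53997 (buy SEK at ask) = SEK 50,326,724.20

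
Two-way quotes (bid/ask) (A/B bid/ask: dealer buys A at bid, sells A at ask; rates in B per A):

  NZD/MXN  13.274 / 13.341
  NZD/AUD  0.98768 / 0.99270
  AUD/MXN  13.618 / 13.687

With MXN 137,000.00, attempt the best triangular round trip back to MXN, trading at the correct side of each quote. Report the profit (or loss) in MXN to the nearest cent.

Net profit: MXN 1,121.65

Best loop MXN → NZD → AUD → MXN:
MXN 137,000.00 ÷ 13.341 (buy NZD at ask) = NZD 10,269.10
NZD 10,269.10 × 0.98768 (sell NZD at bid) = AUD 10,142.58
AUD 10,142.58 × 13.618 (sell AUD at bid) = MXN 138,121.65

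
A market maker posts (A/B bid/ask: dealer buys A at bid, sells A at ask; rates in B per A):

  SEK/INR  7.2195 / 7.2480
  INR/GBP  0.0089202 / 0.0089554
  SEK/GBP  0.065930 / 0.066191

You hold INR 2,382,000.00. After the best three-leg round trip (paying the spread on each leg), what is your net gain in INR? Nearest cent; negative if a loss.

Net profit: INR 37,477.90

Best loop INR → SEK → GBP → INR:
INR 2,382,000.00 ÷ 7.2480 (buy SEK at ask) = SEK 328,642.38
SEK 328,642.38 × 0.065930 (sell SEK at bid) = GBP 21,667.39
GBP 21,667.39 ÷ 0.0089554 (buy INR at ask) = INR 2,419,477.90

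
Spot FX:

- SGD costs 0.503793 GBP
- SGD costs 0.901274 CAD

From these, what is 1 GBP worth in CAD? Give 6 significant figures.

1 GBP ÷ 0.503793 = 1.98494 SGD
1.98494 SGD × 0.901274 = 1.78898 CAD

GBP/CAD = 1.78898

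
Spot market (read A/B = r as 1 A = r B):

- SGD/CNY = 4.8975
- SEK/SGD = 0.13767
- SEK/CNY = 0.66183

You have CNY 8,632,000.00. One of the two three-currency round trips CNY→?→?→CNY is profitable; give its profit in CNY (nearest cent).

Profitable loop is CNY → SEK → SGD → CNY:
CNY 8,632,000.00 ÷ 0.66183 = SEK 13,042,624.24
SEK 13,042,624.24 × 0.13767 = SGD 1,795,578.08
SGD 1,795,578.08 × 4.8975 = CNY 8,793,843.64
Profit = CNY 8,793,843.64 − CNY 8,632,000.00

Profit: CNY 161,843.64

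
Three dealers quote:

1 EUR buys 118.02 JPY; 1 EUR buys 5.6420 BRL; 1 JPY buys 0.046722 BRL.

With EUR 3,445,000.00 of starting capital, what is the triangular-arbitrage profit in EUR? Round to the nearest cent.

Profitable loop is EUR → BRL → JPY → EUR:
EUR 3,445,000.00 × 5.6420 = BRL 19,436,690.00
BRL 19,436,690.00 ÷ 0.046722 = JPY 416,007,234
JPY 416,007,234 ÷ 118.02 = EUR 3,524,887.60
Profit = EUR 3,524,887.60 − EUR 3,445,000.00

Profit: EUR 79,887.60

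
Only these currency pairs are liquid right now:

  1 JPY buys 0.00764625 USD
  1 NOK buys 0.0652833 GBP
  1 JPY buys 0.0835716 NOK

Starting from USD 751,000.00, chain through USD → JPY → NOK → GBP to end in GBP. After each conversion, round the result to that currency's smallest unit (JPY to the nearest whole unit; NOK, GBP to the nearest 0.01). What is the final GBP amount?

USD 751,000.00 ÷ 0.00764625 = JPY 98,218,081
JPY 98,218,081 × 0.0835716 = NOK 8,208,242.18
NOK 8,208,242.18 × 0.0652833 = GBP 535,861.14

GBP 535,861.14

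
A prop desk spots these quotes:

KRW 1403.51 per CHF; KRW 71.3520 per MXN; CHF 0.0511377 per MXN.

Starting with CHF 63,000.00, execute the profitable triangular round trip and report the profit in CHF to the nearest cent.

Profit: CHF 371.08

Profitable loop is CHF → KRW → MXN → CHF:
CHF 63,000.00 × 1403.51 = KRW 88,421,130
KRW 88,421,130 ÷ 71.3520 = MXN 1,239,224.27
MXN 1,239,224.27 × 0.0511377 = CHF 63,371.08
Profit = CHF 63,371.08 − CHF 63,000.00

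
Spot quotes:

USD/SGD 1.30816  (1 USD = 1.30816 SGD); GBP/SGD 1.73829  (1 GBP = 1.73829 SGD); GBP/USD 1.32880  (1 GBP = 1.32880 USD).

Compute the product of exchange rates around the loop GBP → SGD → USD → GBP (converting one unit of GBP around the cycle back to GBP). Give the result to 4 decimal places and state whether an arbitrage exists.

Around GBP → SGD → USD → GBP: 1 × 1.73829 ÷ 1.30816 ÷ 1.32880 = 1.000004
Product ≈ 1 (deviation 0.000%, within rounding noise).

1.0000 (no arbitrage)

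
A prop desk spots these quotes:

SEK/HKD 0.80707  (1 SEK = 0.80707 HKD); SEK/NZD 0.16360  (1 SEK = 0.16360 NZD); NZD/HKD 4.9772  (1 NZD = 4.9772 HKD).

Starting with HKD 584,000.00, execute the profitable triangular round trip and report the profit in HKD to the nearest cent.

Profit: HKD 5,209.90

Profitable loop is HKD → SEK → NZD → HKD:
HKD 584,000.00 ÷ 0.80707 = SEK 723,605.14
SEK 723,605.14 × 0.16360 = NZD 118,381.80
NZD 118,381.80 × 4.9772 = HKD 589,209.90
Profit = HKD 589,209.90 − HKD 584,000.00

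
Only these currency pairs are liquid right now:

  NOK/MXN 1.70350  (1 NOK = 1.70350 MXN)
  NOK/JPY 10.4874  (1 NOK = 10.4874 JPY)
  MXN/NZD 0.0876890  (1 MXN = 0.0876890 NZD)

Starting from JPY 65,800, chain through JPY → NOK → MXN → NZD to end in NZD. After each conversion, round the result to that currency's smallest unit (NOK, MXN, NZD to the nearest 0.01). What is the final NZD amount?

NZD 937.23

JPY 65,800 ÷ 10.4874 = NOK 6,274.20
NOK 6,274.20 × 1.70350 = MXN 10,688.10
MXN 10,688.10 × 0.0876890 = NZD 937.23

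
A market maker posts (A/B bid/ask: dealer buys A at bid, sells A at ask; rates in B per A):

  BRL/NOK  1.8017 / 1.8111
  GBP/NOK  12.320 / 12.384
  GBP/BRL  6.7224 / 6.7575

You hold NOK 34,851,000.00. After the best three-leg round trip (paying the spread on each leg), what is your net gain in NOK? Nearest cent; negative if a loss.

Net profit: NOK 232,060.06

Best loop NOK → BRL → GBP → NOK:
NOK 34,851,000.00 ÷ 1.8111 (buy BRL at ask) = BRL 19,243,001.49
BRL 19,243,001.49 ÷ 6.7575 (buy GBP at ask) = GBP 2,847,650.98
GBP 2,847,650.98 × 12.320 (sell GBP at bid) = NOK 35,083,060.06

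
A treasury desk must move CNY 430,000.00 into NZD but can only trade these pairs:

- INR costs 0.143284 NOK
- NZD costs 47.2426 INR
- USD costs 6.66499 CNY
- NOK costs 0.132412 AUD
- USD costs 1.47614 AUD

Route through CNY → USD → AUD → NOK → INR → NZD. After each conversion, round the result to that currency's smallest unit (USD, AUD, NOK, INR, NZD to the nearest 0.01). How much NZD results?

NZD 106,252.15

CNY 430,000.00 ÷ 6.66499 = USD 64,516.23
USD 64,516.23 × 1.47614 = AUD 95,234.99
AUD 95,234.99 ÷ 0.132412 = NOK 719,232.32
NOK 719,232.32 ÷ 0.143284 = INR 5,019,627.59
INR 5,019,627.59 ÷ 47.2426 = NZD 106,252.15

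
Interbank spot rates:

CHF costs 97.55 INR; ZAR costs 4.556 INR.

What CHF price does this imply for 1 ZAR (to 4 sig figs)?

1 ZAR × 4.556 = 4.556 INR
4.556 INR ÷ 97.55 = 0.0467043 CHF

ZAR/CHF = 0.04670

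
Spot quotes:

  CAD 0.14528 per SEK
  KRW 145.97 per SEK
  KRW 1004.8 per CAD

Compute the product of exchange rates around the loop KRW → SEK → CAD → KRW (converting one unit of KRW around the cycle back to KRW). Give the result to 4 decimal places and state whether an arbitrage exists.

Around KRW → SEK → CAD → KRW: 1 ÷ 145.97 × 0.14528 × 1004.8 = 1.000050
Product ≈ 1 (deviation 0.005%, within rounding noise).

1.0001 (no arbitrage)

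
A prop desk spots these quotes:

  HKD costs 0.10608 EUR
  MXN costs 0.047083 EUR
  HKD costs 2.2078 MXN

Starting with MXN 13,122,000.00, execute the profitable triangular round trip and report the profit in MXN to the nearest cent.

Profitable loop is MXN → HKD → EUR → MXN:
MXN 13,122,000.00 ÷ 2.2078 = HKD 5,943,473.14
HKD 5,943,473.14 × 0.10608 = EUR 630,483.63
EUR 630,483.63 ÷ 0.047083 = MXN 13,390,897.58
Profit = MXN 13,390,897.58 − MXN 13,122,000.00

Profit: MXN 268,897.58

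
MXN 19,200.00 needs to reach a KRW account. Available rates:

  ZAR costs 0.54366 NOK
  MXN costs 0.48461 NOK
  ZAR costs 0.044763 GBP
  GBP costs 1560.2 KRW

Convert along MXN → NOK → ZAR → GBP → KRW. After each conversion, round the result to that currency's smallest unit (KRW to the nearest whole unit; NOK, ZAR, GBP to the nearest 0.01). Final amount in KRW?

KRW 1,195,269

MXN 19,200.00 × 0.48461 = NOK 9,304.51
NOK 9,304.51 ÷ 0.54366 = ZAR 17,114.58
ZAR 17,114.58 × 0.044763 = GBP 766.10
GBP 766.10 × 1560.2 = KRW 1,195,269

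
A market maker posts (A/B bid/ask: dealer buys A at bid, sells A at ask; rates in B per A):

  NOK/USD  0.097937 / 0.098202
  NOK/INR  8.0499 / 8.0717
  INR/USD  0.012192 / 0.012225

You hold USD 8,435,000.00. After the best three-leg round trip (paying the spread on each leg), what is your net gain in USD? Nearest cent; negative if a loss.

Best loop USD → NOK → INR → USD:
USD 8,435,000.00 ÷ 0.098202 (buy NOK at ask) = NOK 85,894,380.97
NOK 85,894,380.97 × 8.0499 (sell NOK at bid) = INR 691,441,177.37
INR 691,441,177.37 × 0.012192 (sell INR at bid) = USD 8,430,050.83

Net result: USD -4,949.17 (no profitable arbitrage after spreads)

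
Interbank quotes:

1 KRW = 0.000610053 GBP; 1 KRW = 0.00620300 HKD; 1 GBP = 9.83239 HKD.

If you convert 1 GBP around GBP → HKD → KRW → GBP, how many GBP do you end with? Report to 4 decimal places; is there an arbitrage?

0.9670 (arbitrage exists)

Around GBP → HKD → KRW → GBP: 1 × 9.83239 ÷ 0.00620300 × 0.000610053 = 0.966996
Product < 1; profitable direction is GBP → KRW → HKD → GBP.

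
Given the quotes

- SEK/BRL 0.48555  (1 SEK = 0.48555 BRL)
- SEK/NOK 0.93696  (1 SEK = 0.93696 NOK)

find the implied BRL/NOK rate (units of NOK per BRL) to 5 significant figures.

1 BRL ÷ 0.48555 = 2.05952 SEK
2.05952 SEK × 0.93696 = 1.92969 NOK

BRL/NOK = 1.9297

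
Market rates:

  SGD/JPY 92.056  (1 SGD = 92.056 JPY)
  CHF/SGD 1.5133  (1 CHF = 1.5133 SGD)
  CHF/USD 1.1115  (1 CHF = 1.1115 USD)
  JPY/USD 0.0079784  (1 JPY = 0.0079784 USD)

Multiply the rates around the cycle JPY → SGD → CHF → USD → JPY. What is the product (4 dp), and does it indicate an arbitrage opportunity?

1.0000 (no arbitrage)

Around JPY → SGD → CHF → USD → JPY: 1 ÷ 92.056 ÷ 1.5133 × 1.1115 ÷ 0.0079784 = 1.000038
Product ≈ 1 (deviation 0.004%, within rounding noise).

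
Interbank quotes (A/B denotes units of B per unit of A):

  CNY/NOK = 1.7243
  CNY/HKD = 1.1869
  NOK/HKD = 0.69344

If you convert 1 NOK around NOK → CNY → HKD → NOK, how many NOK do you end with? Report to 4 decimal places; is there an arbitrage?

0.9926 (arbitrage exists)

Around NOK → CNY → HKD → NOK: 1 ÷ 1.7243 × 1.1869 ÷ 0.69344 = 0.992641
Product < 1; profitable direction is NOK → HKD → CNY → NOK.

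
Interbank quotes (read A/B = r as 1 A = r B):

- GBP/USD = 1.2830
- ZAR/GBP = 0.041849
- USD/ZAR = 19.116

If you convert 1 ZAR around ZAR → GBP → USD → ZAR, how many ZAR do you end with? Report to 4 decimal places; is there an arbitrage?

1.0264 (arbitrage exists)

Around ZAR → GBP → USD → ZAR: 1 × 0.041849 × 1.2830 × 19.116 = 1.026381
Product > 1; profitable direction is ZAR → GBP → USD → ZAR.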